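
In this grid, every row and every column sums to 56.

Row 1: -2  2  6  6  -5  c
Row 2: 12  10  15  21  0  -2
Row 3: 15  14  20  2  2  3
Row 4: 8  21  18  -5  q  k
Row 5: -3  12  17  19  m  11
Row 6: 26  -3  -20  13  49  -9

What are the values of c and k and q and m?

Row 5: -3 + 12 + 17 + 19 + 11 = 56, so its missing entry is 56 − 56 = 0.
Column 5: -5 + 0 + 2 + 0 + 49 = 46, so its missing entry is 56 − 46 = 10.
Row 4: 8 + 21 + 18 − 5 + 10 = 52, so its missing entry is 56 − 52 = 4.
Row 1: -2 + 2 + 6 + 6 − 5 = 7, so its missing entry is 56 − 7 = 49.

c = 49, k = 4, q = 10, m = 0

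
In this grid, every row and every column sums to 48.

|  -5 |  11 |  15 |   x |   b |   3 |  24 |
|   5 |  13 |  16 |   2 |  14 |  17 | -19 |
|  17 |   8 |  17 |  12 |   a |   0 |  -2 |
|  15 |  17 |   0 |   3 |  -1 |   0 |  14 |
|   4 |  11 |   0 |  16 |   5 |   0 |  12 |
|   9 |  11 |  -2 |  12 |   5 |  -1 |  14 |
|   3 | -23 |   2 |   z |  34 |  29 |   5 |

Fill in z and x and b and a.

z = -2, x = 5, b = -5, a = -4

Row 3 has 17 + 8 + 17 + 12 + 0 − 2 = 52; the blank must be 48 − 52 = -4.
Row 7 has 3 − 23 + 2 + 34 + 29 + 5 = 50; the blank must be 48 − 50 = -2.
Column 5 has 14 − 4 − 1 + 5 + 5 + 34 = 53; the blank must be 48 − 53 = -5.
Row 1 has -5 + 11 + 15 − 5 + 3 + 24 = 43; the blank must be 48 − 43 = 5.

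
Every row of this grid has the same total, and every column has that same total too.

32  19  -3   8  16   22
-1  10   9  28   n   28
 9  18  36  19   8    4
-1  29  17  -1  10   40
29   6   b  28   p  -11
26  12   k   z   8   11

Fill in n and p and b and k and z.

n = 20, p = 32, b = 10, k = 25, z = 12

Rows 1 and 3 both sum to 94, so that's the common total.
Row 2 has -1 + 10 + 9 + 28 + 28 = 74; the blank must be 94 − 74 = 20.
Column 5 has 16 + 20 + 8 + 10 + 8 = 62; the blank must be 94 − 62 = 32.
Row 5 has 29 + 6 + 28 + 32 − 11 = 84; the blank must be 94 − 84 = 10.
Column 4 has 8 + 28 + 19 − 1 + 28 = 82; the blank must be 94 − 82 = 12.
Row 6 has 26 + 12 + 12 + 8 + 11 = 69; the blank must be 94 − 69 = 25.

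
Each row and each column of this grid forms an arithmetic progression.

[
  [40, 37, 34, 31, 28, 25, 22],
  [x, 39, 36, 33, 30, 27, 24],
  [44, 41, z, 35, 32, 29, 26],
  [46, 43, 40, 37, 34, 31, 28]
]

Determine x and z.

x = 42, z = 38

Along each row the entries change by -3 per step; down each column they change by 2.
Row 2: from 39 at column 2, stepping by -3 to column 1 gives 42.
Row 3: from 44 at column 1, stepping by -3 to column 3 gives 38.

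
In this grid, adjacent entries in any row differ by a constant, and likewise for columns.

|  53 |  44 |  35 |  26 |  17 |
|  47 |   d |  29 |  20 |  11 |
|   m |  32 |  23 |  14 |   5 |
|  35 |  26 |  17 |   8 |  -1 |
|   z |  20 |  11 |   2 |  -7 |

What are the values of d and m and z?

Along each row the entries change by -9 per step; down each column they change by -6.
Row 2: from 47 at column 1, stepping by -9 to column 2 gives 38.
Row 3: from 32 at column 2, stepping by -9 to column 1 gives 41.
Row 5: from 20 at column 2, stepping by -9 to column 1 gives 29.

d = 38, m = 41, z = 29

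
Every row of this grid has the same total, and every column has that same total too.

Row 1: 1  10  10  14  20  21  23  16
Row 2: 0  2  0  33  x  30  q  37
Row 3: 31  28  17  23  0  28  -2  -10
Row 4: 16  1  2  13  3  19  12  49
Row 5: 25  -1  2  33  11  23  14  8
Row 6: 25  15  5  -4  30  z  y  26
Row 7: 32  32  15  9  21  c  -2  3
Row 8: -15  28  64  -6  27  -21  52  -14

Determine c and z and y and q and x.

c = 5, z = 10, y = 8, q = 10, x = 3

Rows 1 and 3 both sum to 115, so that's the common total.
Row 7: 32 + 32 + 15 + 9 + 21 − 2 + 3 = 110, so its missing entry is 115 − 110 = 5.
Column 6: 21 + 30 + 28 + 19 + 23 + 5 − 21 = 105, so its missing entry is 115 − 105 = 10.
Column 5: 20 + 0 + 3 + 11 + 30 + 21 + 27 = 112, so its missing entry is 115 − 112 = 3.
Row 6: 25 + 15 + 5 − 4 + 30 + 10 + 26 = 107, so its missing entry is 115 − 107 = 8.
Row 2: 0 + 2 + 0 + 33 + 3 + 30 + 37 = 105, so its missing entry is 115 − 105 = 10.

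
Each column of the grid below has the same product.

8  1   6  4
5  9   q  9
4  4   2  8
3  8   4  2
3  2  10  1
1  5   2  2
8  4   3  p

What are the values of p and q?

Columns 1 and 2 each multiply to 11520, so every column has product 11520.
Column 4: 4×9×8×2×1×2 = 1152, so the missing entry is 11520 ÷ 1152 = 10.
Column 3: 6×2×4×10×2×3 = 2880, so the missing entry is 11520 ÷ 2880 = 4.

p = 10, q = 4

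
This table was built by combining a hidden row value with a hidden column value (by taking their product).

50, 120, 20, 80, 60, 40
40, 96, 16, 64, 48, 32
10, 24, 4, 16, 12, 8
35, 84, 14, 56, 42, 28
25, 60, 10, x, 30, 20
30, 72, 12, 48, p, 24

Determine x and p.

Each row is a constant multiple of every other row — this is a multiplication table with the headers hidden.
Row 5 is 20/40 = 1/2 times row 1, so its entry in column 4 is 80 × 1/2 = 40.
Row 6 is 24/40 = 3/5 times row 1, so its entry in column 5 is 60 × 3/5 = 36.

x = 40, p = 36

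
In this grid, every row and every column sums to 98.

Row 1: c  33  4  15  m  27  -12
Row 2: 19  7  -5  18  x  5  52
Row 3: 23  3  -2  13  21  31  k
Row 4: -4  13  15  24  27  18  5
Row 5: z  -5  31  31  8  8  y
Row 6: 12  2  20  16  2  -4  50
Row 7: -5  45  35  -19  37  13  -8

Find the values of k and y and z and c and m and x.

Row 2 has 19 + 7 − 5 + 18 + 5 + 52 = 96; the blank must be 98 − 96 = 2.
Column 5 has 2 + 21 + 27 + 8 + 2 + 37 = 97; the blank must be 98 − 97 = 1.
Row 1 has 33 + 4 + 15 + 1 + 27 − 12 = 68; the blank must be 98 − 68 = 30.
Column 1 has 30 + 19 + 23 − 4 + 12 − 5 = 75; the blank must be 98 − 75 = 23.
Row 5 has 23 − 5 + 31 + 31 + 8 + 8 = 96; the blank must be 98 − 96 = 2.
Row 3 has 23 + 3 − 2 + 13 + 21 + 31 = 89; the blank must be 98 − 89 = 9.

k = 9, y = 2, z = 23, c = 30, m = 1, x = 2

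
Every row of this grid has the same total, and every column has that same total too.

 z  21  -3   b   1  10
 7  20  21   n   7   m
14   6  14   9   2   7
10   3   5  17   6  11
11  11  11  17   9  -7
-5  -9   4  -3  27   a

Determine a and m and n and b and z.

Rows 3 and 4 both sum to 52, so that's the common total.
The known cells in row 6 total 14, leaving 52 − 14 = 38 for the blank.
The known cells in column 1 total 37, leaving 52 − 37 = 15 for the blank.
The known cells in column 6 total 59, leaving 52 − 59 = -7 for the blank.
The known cells in row 1 total 44, leaving 52 − 44 = 8 for the blank.
The known cells in row 2 total 48, leaving 52 − 48 = 4 for the blank.

a = 38, m = -7, n = 4, b = 8, z = 15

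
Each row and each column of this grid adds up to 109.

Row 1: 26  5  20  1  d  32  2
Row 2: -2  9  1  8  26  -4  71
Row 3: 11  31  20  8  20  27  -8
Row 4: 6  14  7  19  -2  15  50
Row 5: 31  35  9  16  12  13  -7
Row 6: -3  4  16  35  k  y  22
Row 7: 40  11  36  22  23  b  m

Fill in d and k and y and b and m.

Row 1: 26 + 5 + 20 + 1 + 32 + 2 = 86, so its missing entry is 109 − 86 = 23.
Column 5: 23 + 26 + 20 − 2 + 12 + 23 = 102, so its missing entry is 109 − 102 = 7.
Row 6: -3 + 4 + 16 + 35 + 7 + 22 = 81, so its missing entry is 109 − 81 = 28.
Column 6: 32 − 4 + 27 + 15 + 13 + 28 = 111, so its missing entry is 109 − 111 = -2.
Row 7: 40 + 11 + 36 + 22 + 23 − 2 = 130, so its missing entry is 109 − 130 = -21.

d = 23, k = 7, y = 28, b = -2, m = -21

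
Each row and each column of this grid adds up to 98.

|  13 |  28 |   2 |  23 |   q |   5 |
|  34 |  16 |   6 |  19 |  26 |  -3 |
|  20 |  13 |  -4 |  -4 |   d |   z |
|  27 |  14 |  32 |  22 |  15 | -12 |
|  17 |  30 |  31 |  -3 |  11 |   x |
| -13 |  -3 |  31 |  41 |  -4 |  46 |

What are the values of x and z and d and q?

The known cells in row 5 total 86, leaving 98 − 86 = 12 for the blank.
The known cells in column 6 total 48, leaving 98 − 48 = 50 for the blank.
The known cells in row 1 total 71, leaving 98 − 71 = 27 for the blank.
The known cells in row 3 total 75, leaving 98 − 75 = 23 for the blank.

x = 12, z = 50, d = 23, q = 27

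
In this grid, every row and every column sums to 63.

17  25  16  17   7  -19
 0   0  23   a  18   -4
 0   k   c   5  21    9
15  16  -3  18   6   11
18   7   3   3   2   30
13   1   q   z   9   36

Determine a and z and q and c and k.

a = 26, z = -6, q = 10, c = 14, k = 14

The known cells in column 2 total 49, leaving 63 − 49 = 14 for the blank.
The known cells in row 3 total 49, leaving 63 − 49 = 14 for the blank.
The known cells in row 2 total 37, leaving 63 − 37 = 26 for the blank.
The known cells in column 4 total 69, leaving 63 − 69 = -6 for the blank.
The known cells in row 6 total 53, leaving 63 − 53 = 10 for the blank.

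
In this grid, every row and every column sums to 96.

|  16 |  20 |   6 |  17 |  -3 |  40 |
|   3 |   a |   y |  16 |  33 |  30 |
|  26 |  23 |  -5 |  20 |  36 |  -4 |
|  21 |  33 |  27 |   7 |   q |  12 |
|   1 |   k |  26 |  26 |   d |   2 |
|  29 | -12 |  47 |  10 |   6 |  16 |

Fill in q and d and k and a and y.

The known cells in column 3 total 101, leaving 96 − 101 = -5 for the blank.
The known cells in row 4 total 100, leaving 96 − 100 = -4 for the blank.
The known cells in column 5 total 68, leaving 96 − 68 = 28 for the blank.
The known cells in row 2 total 77, leaving 96 − 77 = 19 for the blank.
The known cells in row 5 total 83, leaving 96 − 83 = 13 for the blank.

q = -4, d = 28, k = 13, a = 19, y = -5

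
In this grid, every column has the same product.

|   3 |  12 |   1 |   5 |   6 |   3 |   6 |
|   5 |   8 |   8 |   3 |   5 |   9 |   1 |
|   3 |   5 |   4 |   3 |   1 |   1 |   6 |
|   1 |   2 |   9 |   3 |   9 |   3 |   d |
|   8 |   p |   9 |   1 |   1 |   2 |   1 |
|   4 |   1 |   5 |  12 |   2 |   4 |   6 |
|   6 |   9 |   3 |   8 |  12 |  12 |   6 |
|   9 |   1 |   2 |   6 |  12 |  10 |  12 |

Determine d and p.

Columns 3 and 5 each multiply to 77760, so every column has product 77760.
Column 7: 6×1×6×1×6×6×12 = 15552, so the missing entry is 77760 ÷ 15552 = 5.
Column 2: 12×8×5×2×1×9×1 = 8640, so the missing entry is 77760 ÷ 8640 = 9.

d = 5, p = 9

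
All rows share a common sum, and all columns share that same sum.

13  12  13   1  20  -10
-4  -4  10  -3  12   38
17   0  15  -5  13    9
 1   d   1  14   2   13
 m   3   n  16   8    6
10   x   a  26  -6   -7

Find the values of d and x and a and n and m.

d = 18, x = 20, a = 6, n = 4, m = 12

Rows 1 and 2 both sum to 49, so that's the common total.
The known cells in column 1 total 37, leaving 49 − 37 = 12 for the blank.
The known cells in row 4 total 31, leaving 49 − 31 = 18 for the blank.
The known cells in column 2 total 29, leaving 49 − 29 = 20 for the blank.
The known cells in row 5 total 45, leaving 49 − 45 = 4 for the blank.
The known cells in row 6 total 43, leaving 49 − 43 = 6 for the blank.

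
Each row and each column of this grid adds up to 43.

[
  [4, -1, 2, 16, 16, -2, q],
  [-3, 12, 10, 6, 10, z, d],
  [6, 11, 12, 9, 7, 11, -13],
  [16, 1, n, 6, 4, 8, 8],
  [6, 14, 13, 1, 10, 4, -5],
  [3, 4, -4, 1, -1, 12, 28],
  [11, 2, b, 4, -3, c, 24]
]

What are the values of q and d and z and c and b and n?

Row 1 has 4 − 1 + 2 + 16 + 16 − 2 = 35; the blank must be 43 − 35 = 8.
Column 7 has 8 − 13 + 8 − 5 + 28 + 24 = 50; the blank must be 43 − 50 = -7.
Row 2 has -3 + 12 + 10 + 6 + 10 − 7 = 28; the blank must be 43 − 28 = 15.
Column 6 has -2 + 15 + 11 + 8 + 4 + 12 = 48; the blank must be 43 − 48 = -5.
Row 7 has 11 + 2 + 4 − 3 − 5 + 24 = 33; the blank must be 43 − 33 = 10.
Row 4 has 16 + 1 + 6 + 4 + 8 + 8 = 43; the blank must be 43 − 43 = 0.

q = 8, d = -7, z = 15, c = -5, b = 10, n = 0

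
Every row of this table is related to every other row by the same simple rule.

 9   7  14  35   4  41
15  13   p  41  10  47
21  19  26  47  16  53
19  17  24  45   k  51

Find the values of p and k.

The difference between any two rows is the same in every column — this is an addition table with the headers hidden.
Row 2 minus row 1 is 13 − 7 = 6, so its entry in column 3 is 14 + 6 = 20.
Row 4 minus row 1 is 17 − 7 = 10, so its entry in column 5 is 4 + 10 = 14.

p = 20, k = 14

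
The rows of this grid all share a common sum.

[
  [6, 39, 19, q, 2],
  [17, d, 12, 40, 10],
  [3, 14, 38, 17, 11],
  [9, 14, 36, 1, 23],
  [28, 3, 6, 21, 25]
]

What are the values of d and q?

d = 4, q = 17

Row 3 sums to 83 and so does row 4; that's the common total.
In row 2 the known cells total 79, leaving 83 − 79 = 4.
In row 1 the known cells total 66, leaving 83 − 66 = 17.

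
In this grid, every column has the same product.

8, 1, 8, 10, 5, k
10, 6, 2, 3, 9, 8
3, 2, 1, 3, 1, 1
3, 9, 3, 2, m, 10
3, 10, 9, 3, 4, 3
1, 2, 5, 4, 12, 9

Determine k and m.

Columns 2 and 3 each multiply to 2160, so every column has product 2160.
Column 6: 8×1×10×3×9 = 2160, so the missing entry is 2160 ÷ 2160 = 1.
Column 5: 5×9×1×4×12 = 2160, so the missing entry is 2160 ÷ 2160 = 1.

k = 1, m = 1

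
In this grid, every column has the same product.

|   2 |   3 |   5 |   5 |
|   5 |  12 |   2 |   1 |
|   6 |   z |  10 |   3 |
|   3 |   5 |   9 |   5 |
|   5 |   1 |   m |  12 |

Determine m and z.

m = 1, z = 5

Columns 1 and 4 each multiply to 900, so every column has product 900.
Column 3: 5×2×10×9 = 900, so the missing entry is 900 ÷ 900 = 1.
Column 2: 3×12×5×1 = 180, so the missing entry is 900 ÷ 180 = 5.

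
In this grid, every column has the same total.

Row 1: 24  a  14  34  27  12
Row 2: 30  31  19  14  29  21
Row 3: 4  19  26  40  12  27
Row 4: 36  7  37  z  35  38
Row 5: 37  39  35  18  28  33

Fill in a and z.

The complete columns each total 131.
Column 2 is missing 131 − 96 = 35 (since 31 + 19 + 7 + 39 = 96).
Column 4 is missing 131 − 106 = 25 (since 34 + 14 + 40 + 18 = 106).

a = 35, z = 25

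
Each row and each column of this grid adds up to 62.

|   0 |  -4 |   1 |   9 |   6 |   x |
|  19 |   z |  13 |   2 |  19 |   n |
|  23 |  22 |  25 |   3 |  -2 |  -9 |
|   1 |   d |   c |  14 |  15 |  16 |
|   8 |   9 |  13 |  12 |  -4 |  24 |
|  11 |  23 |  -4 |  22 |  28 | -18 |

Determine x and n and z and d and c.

The known cells in row 1 total 12, leaving 62 − 12 = 50 for the blank.
The known cells in column 6 total 63, leaving 62 − 63 = -1 for the blank.
The known cells in row 2 total 52, leaving 62 − 52 = 10 for the blank.
The known cells in column 2 total 60, leaving 62 − 60 = 2 for the blank.
The known cells in row 4 total 48, leaving 62 − 48 = 14 for the blank.

x = 50, n = -1, z = 10, d = 2, c = 14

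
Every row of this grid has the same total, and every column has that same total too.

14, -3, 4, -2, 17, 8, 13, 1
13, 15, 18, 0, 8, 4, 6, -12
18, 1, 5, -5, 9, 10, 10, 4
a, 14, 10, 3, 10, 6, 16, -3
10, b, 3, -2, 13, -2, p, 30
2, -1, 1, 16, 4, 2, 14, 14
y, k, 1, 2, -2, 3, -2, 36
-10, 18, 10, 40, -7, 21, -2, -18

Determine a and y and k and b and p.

a = -4, y = 9, k = 5, b = 3, p = -3

Rows 1 and 2 both sum to 52, so that's the common total.
Column 7 has 13 + 6 + 10 + 16 + 14 − 2 − 2 = 55; the blank must be 52 − 55 = -3.
Row 4 has 14 + 10 + 3 + 10 + 6 + 16 − 3 = 56; the blank must be 52 − 56 = -4.
Column 1 has 14 + 13 + 18 − 4 + 10 + 2 − 10 = 43; the blank must be 52 − 43 = 9.
Row 7 has 9 + 1 + 2 − 2 + 3 − 2 + 36 = 47; the blank must be 52 − 47 = 5.
Row 5 has 10 + 3 − 2 + 13 − 2 − 3 + 30 = 49; the blank must be 52 − 49 = 3.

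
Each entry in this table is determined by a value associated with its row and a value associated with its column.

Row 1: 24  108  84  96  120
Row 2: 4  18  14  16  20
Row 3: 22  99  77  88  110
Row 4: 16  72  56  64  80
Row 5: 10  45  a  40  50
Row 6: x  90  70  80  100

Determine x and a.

Each row is a constant multiple of every other row — this is a multiplication table with the headers hidden.
Row 6 is 100/120 = 5/6 times row 1, so its entry in column 1 is 24 × 5/6 = 20.
Row 5 is 50/120 = 5/12 times row 1, so its entry in column 3 is 84 × 5/12 = 35.

x = 20, a = 35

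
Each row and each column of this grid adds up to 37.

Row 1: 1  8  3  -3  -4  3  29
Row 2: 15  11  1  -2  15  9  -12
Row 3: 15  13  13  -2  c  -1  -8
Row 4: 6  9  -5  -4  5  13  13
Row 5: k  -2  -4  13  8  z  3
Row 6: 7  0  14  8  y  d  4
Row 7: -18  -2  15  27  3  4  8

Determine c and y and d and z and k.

c = 7, y = 3, d = 1, z = 8, k = 11

The known cells in row 3 total 30, leaving 37 − 30 = 7 for the blank.
The known cells in column 1 total 26, leaving 37 − 26 = 11 for the blank.
The known cells in column 5 total 34, leaving 37 − 34 = 3 for the blank.
The known cells in row 6 total 36, leaving 37 − 36 = 1 for the blank.
The known cells in row 5 total 29, leaving 37 − 29 = 8 for the blank.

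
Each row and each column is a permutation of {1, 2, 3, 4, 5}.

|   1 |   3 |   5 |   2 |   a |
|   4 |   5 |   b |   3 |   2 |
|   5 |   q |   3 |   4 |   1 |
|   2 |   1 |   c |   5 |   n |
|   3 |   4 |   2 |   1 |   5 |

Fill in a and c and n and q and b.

a = 4, c = 4, n = 3, q = 2, b = 1

For row 2, column 3: row 2 already has {2, 3, 4, 5}; that leaves 1.
Cell (1,5): row 1 already has {1, 2, 3, 5} → 4.
Cell (3,2): row 3 already has {1, 3, 4, 5} → 2.
For row 4, column 5: column 5 already has {1, 2, 4, 5}; that leaves 3.
At (row 4, col 3): row 4 already has {1, 2, 3, 5}, so the value is 4.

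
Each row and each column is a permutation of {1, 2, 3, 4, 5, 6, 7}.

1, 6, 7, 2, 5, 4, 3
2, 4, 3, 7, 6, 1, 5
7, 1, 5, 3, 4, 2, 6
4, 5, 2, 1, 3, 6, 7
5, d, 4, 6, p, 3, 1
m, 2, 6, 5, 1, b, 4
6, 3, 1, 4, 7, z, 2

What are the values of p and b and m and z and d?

At (row 5, col 5): column 5 already has {1, 3, 4, 5, 6, 7}, so the value is 2.
For row 7, column 6: row 7 already has {1, 2, 3, 4, 6, 7}; that leaves 5.
For row 6, column 6: column 6 already has {1, 2, 3, 4, 5, 6}; that leaves 7.
At (row 6, col 1): row 6 already has {1, 2, 4, 5, 6, 7}, so the value is 3.
Cell (5,2): row 5 already has {1, 2, 3, 4, 5, 6} → 7.

p = 2, b = 7, m = 3, z = 5, d = 7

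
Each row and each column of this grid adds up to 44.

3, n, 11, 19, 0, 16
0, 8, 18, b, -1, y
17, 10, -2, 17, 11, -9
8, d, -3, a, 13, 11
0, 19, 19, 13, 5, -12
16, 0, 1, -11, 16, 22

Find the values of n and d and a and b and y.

The known cells in row 1 total 49, leaving 44 − 49 = -5 for the blank.
The known cells in column 6 total 28, leaving 44 − 28 = 16 for the blank.
The known cells in column 2 total 32, leaving 44 − 32 = 12 for the blank.
The known cells in row 4 total 41, leaving 44 − 41 = 3 for the blank.
The known cells in row 2 total 41, leaving 44 − 41 = 3 for the blank.

n = -5, d = 12, a = 3, b = 3, y = 16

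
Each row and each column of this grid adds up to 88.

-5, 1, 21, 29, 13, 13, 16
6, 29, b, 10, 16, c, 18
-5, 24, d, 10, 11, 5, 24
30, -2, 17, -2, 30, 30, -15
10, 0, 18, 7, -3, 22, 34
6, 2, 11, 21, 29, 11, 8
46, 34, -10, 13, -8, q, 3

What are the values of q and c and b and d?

q = 10, c = -3, b = 12, d = 19

Row 3: -5 + 24 + 10 + 11 + 5 + 24 = 69, so its missing entry is 88 − 69 = 19.
Column 3: 21 + 19 + 17 + 18 + 11 − 10 = 76, so its missing entry is 88 − 76 = 12.
Row 7: 46 + 34 − 10 + 13 − 8 + 3 = 78, so its missing entry is 88 − 78 = 10.
Row 2: 6 + 29 + 12 + 10 + 16 + 18 = 91, so its missing entry is 88 − 91 = -3.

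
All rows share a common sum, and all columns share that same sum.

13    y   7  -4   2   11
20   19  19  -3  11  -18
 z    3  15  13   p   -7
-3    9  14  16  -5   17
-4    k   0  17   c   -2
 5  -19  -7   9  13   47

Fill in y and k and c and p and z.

Rows 2 and 4 both sum to 48, so that's the common total.
Row 1: 13 + 7 − 4 + 2 + 11 = 29, so its missing entry is 48 − 29 = 19.
Column 1: 13 + 20 − 3 − 4 + 5 = 31, so its missing entry is 48 − 31 = 17.
Row 3: 17 + 3 + 15 + 13 − 7 = 41, so its missing entry is 48 − 41 = 7.
Column 5: 2 + 11 + 7 − 5 + 13 = 28, so its missing entry is 48 − 28 = 20.
Row 5: -4 + 0 + 17 + 20 − 2 = 31, so its missing entry is 48 − 31 = 17.

y = 19, k = 17, c = 20, p = 7, z = 17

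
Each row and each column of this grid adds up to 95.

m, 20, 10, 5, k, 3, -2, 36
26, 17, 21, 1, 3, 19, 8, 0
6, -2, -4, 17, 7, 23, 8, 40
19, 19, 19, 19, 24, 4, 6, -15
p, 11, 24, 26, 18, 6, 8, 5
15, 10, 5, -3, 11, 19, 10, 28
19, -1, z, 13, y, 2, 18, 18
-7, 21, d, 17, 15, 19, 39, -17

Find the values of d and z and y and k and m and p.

d = 8, z = 12, y = 14, k = 3, m = 20, p = -3

The known cells in row 5 total 98, leaving 95 − 98 = -3 for the blank.
The known cells in column 1 total 75, leaving 95 − 75 = 20 for the blank.
The known cells in row 1 total 92, leaving 95 − 92 = 3 for the blank.
The known cells in column 5 total 81, leaving 95 − 81 = 14 for the blank.
The known cells in row 7 total 83, leaving 95 − 83 = 12 for the blank.
The known cells in row 8 total 87, leaving 95 − 87 = 8 for the blank.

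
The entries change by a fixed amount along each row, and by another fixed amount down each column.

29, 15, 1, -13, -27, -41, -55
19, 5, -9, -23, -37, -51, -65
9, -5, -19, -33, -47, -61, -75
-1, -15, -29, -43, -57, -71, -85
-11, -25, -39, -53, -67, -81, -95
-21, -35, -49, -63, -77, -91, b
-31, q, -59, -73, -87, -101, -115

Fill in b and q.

Along each row the entries change by -14 per step; down each column they change by -10.
Row 6: from -21 at column 1, stepping by -14 to column 7 gives -105.
Row 7: from -31 at column 1, stepping by -14 to column 2 gives -45.

b = -105, q = -45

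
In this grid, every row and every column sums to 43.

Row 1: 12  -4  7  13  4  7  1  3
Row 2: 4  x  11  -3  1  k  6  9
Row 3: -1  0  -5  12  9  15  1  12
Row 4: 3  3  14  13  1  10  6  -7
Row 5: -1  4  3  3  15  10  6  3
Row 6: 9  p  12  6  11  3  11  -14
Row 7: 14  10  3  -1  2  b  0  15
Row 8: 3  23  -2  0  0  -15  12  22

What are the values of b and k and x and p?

Row 6 has 9 + 12 + 6 + 11 + 3 + 11 − 14 = 38; the blank must be 43 − 38 = 5.
Column 2 has -4 + 0 + 3 + 4 + 5 + 10 + 23 = 41; the blank must be 43 − 41 = 2.
Row 7 has 14 + 10 + 3 − 1 + 2 + 0 + 15 = 43; the blank must be 43 − 43 = 0.
Row 2 has 4 + 2 + 11 − 3 + 1 + 6 + 9 = 30; the blank must be 43 − 30 = 13.

b = 0, k = 13, x = 2, p = 5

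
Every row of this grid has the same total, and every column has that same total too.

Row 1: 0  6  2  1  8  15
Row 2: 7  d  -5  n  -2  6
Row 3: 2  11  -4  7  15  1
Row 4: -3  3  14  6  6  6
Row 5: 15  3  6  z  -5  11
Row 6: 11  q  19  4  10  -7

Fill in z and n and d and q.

Rows 1 and 3 both sum to 32, so that's the common total.
Row 6: 11 + 19 + 4 + 10 − 7 = 37, so its missing entry is 32 − 37 = -5.
Column 2: 6 + 11 + 3 + 3 − 5 = 18, so its missing entry is 32 − 18 = 14.
Row 2: 7 + 14 − 5 − 2 + 6 = 20, so its missing entry is 32 − 20 = 12.
Row 5: 15 + 3 + 6 − 5 + 11 = 30, so its missing entry is 32 − 30 = 2.

z = 2, n = 12, d = 14, q = -5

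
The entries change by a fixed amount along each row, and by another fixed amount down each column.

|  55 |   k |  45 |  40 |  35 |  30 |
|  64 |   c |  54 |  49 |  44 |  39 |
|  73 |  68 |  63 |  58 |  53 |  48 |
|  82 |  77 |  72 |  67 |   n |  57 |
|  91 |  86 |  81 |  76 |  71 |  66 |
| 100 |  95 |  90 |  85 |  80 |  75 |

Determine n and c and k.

Along each row the entries change by -5 per step; down each column they change by 9.
Row 4: from 82 at column 1, stepping by -5 to column 5 gives 62.
Row 2: from 64 at column 1, stepping by -5 to column 2 gives 59.
Row 1: from 55 at column 1, stepping by -5 to column 2 gives 50.

n = 62, c = 59, k = 50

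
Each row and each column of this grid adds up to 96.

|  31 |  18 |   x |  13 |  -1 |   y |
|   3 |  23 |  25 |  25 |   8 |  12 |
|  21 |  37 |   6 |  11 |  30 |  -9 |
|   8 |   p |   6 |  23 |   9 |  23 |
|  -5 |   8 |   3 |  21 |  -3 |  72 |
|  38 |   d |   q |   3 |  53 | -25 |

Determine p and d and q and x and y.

Row 4 has 8 + 6 + 23 + 9 + 23 = 69; the blank must be 96 − 69 = 27.
Column 2 has 18 + 23 + 37 + 27 + 8 = 113; the blank must be 96 − 113 = -17.
Column 6 has 12 − 9 + 23 + 72 − 25 = 73; the blank must be 96 − 73 = 23.
Row 1 has 31 + 18 + 13 − 1 + 23 = 84; the blank must be 96 − 84 = 12.
Row 6 has 38 − 17 + 3 + 53 − 25 = 52; the blank must be 96 − 52 = 44.

p = 27, d = -17, q = 44, x = 12, y = 23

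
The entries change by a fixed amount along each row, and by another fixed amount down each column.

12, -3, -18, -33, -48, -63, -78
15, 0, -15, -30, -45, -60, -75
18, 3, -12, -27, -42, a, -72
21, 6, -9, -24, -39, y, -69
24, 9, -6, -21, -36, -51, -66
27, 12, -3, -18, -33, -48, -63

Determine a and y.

a = -57, y = -54

Along each row the entries change by -15 per step; down each column they change by 3.
Row 3: from 18 at column 1, stepping by -15 to column 6 gives -57.
Row 4: from 21 at column 1, stepping by -15 to column 6 gives -54.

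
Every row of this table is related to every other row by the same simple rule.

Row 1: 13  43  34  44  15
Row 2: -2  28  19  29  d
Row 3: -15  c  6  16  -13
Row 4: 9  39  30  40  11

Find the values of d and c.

The difference between any two rows is the same in every column — this is an addition table with the headers hidden.
Row 2 minus row 1 is 29 − 44 = -15, so its entry in column 5 is 15 + (-15) = 0.
Row 3 minus row 1 is 16 − 44 = -28, so its entry in column 2 is 43 + (-28) = 15.

d = 0, c = 15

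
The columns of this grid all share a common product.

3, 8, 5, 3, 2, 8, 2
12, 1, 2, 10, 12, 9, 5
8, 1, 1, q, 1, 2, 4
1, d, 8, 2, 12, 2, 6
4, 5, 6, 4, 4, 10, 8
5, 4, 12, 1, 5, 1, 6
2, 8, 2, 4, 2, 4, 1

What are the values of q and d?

Columns 3 and 5 each multiply to 11520, so every column has product 11520.
Column 4: 3×10×2×4×1×4 = 960, so the missing entry is 11520 ÷ 960 = 12.
Column 2: 8×1×1×5×4×8 = 1280, so the missing entry is 11520 ÷ 1280 = 9.

q = 12, d = 9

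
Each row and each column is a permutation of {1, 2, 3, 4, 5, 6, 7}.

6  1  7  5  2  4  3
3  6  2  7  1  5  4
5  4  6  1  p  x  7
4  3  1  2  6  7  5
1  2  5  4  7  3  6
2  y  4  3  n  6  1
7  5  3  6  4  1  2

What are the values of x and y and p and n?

At (row 6, col 2): column 2 already has {1, 2, 3, 4, 5, 6}, so the value is 7.
Cell (6,5): row 6 already has {1, 2, 3, 4, 6, 7} → 5.
Cell (3,6): column 6 already has {1, 3, 4, 5, 6, 7} → 2.
Cell (3,5): row 3 already has {1, 2, 4, 5, 6, 7} → 3.

x = 2, y = 7, p = 3, n = 5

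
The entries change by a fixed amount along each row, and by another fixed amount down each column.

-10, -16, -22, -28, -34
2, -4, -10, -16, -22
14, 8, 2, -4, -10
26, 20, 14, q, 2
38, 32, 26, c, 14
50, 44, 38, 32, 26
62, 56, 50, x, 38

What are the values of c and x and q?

Along each row the entries change by -6 per step; down each column they change by 12.
Row 5: from 38 at column 1, stepping by -6 to column 4 gives 20.
Row 7: from 62 at column 1, stepping by -6 to column 4 gives 44.
Row 4: from 26 at column 1, stepping by -6 to column 4 gives 8.

c = 20, x = 44, q = 8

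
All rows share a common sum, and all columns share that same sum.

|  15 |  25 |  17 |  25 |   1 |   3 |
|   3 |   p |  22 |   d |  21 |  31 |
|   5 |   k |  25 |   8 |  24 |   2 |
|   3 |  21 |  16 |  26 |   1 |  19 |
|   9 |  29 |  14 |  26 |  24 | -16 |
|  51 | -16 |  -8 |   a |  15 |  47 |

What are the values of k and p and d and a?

Rows 1 and 4 both sum to 86, so that's the common total.
Row 6: 51 − 16 − 8 + 15 + 47 = 89, so its missing entry is 86 − 89 = -3.
Column 4: 25 + 8 + 26 + 26 − 3 = 82, so its missing entry is 86 − 82 = 4.
Row 2: 3 + 22 + 4 + 21 + 31 = 81, so its missing entry is 86 − 81 = 5.
Row 3: 5 + 25 + 8 + 24 + 2 = 64, so its missing entry is 86 − 64 = 22.

k = 22, p = 5, d = 4, a = -3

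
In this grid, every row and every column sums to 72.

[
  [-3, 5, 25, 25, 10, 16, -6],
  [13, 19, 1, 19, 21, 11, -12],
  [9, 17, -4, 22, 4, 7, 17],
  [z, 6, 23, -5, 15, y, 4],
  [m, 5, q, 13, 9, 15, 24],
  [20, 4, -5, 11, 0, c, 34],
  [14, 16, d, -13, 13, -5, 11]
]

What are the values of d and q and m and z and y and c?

Row 7 has 14 + 16 − 13 + 13 − 5 + 11 = 36; the blank must be 72 − 36 = 36.
Row 6 has 20 + 4 − 5 + 11 + 0 + 34 = 64; the blank must be 72 − 64 = 8.
Column 3 has 25 + 1 − 4 + 23 − 5 + 36 = 76; the blank must be 72 − 76 = -4.
Row 5 has 5 − 4 + 13 + 9 + 15 + 24 = 62; the blank must be 72 − 62 = 10.
Column 1 has -3 + 13 + 9 + 10 + 20 + 14 = 63; the blank must be 72 − 63 = 9.
Row 4 has 9 + 6 + 23 − 5 + 15 + 4 = 52; the blank must be 72 − 52 = 20.

d = 36, q = -4, m = 10, z = 9, y = 20, c = 8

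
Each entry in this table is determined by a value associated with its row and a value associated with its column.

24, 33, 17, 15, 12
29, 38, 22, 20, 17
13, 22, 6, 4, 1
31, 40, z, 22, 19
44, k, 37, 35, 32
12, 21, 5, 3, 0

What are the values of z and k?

The difference between any two rows is the same in every column — this is an addition table with the headers hidden.
Row 4 minus row 1 is 31 − 24 = 7, so its entry in column 3 is 17 + 7 = 24.
Row 5 minus row 1 is 44 − 24 = 20, so its entry in column 2 is 33 + 20 = 53.

z = 24, k = 53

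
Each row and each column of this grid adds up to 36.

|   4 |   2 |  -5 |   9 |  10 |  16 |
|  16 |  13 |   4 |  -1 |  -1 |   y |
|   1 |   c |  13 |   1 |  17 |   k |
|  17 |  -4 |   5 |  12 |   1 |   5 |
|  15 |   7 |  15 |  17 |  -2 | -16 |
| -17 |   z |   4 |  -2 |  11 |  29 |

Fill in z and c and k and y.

The known cells in row 6 total 25, leaving 36 − 25 = 11 for the blank.
The known cells in column 2 total 29, leaving 36 − 29 = 7 for the blank.
The known cells in row 3 total 39, leaving 36 − 39 = -3 for the blank.
The known cells in row 2 total 31, leaving 36 − 31 = 5 for the blank.

z = 11, c = 7, k = -3, y = 5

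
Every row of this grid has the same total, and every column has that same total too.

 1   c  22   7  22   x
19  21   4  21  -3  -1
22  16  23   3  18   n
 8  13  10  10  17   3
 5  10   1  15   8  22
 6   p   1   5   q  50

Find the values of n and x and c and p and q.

n = -21, x = 8, c = 1, p = 0, q = -1

Rows 2 and 4 both sum to 61, so that's the common total.
The known cells in column 5 total 62, leaving 61 − 62 = -1 for the blank.
The known cells in row 6 total 61, leaving 61 − 61 = 0 for the blank.
The known cells in column 2 total 60, leaving 61 − 60 = 1 for the blank.
The known cells in row 1 total 53, leaving 61 − 53 = 8 for the blank.
The known cells in row 3 total 82, leaving 61 − 82 = -21 for the blank.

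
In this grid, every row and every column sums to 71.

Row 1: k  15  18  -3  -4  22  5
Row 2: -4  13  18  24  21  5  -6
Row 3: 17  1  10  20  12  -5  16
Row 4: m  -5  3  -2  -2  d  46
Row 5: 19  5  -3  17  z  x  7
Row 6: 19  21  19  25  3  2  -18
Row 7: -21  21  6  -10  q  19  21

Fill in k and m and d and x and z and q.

k = 18, m = 23, d = 8, x = 20, z = 6, q = 35

Row 1 has 15 + 18 − 3 − 4 + 22 + 5 = 53; the blank must be 71 − 53 = 18.
Row 7 has -21 + 21 + 6 − 10 + 19 + 21 = 36; the blank must be 71 − 36 = 35.
Column 5 has -4 + 21 + 12 − 2 + 3 + 35 = 65; the blank must be 71 − 65 = 6.
Column 1 has 18 − 4 + 17 + 19 + 19 − 21 = 48; the blank must be 71 − 48 = 23.
Row 5 has 19 + 5 − 3 + 17 + 6 + 7 = 51; the blank must be 71 − 51 = 20.
Row 4 has 23 − 5 + 3 − 2 − 2 + 46 = 63; the blank must be 71 − 63 = 8.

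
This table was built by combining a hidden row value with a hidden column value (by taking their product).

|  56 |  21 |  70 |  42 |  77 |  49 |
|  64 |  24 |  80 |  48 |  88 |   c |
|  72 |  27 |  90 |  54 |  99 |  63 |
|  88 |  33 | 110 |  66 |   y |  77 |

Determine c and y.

c = 56, y = 121

Each row is a constant multiple of every other row — this is a multiplication table with the headers hidden.
Row 2 is 80/70 = 8/7 times row 1, so its entry in column 6 is 49 × 8/7 = 56.
Row 4 is 110/70 = 11/7 times row 1, so its entry in column 5 is 77 × 11/7 = 121.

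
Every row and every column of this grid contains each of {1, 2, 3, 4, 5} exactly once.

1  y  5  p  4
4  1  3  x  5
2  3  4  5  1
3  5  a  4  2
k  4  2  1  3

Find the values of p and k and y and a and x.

p = 3, k = 5, y = 2, a = 1, x = 2

At (row 1, col 2): column 2 already has {1, 3, 4, 5}, so the value is 2.
Cell (5,1): row 5 already has {1, 2, 3, 4} → 5.
At (row 1, col 4): row 1 already has {1, 2, 4, 5}, so the value is 3.
At (row 4, col 3): row 4 already has {2, 3, 4, 5}, so the value is 1.
Cell (2,4): row 2 already has {1, 3, 4, 5} → 2.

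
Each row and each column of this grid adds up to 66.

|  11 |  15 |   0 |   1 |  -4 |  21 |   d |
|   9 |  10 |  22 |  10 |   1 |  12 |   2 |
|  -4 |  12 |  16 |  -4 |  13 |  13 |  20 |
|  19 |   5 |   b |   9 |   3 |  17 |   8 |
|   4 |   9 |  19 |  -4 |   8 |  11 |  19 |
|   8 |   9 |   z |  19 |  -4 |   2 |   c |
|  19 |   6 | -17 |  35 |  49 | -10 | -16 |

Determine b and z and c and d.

b = 5, z = 21, c = 11, d = 22

Row 4: 19 + 5 + 9 + 3 + 17 + 8 = 61, so its missing entry is 66 − 61 = 5.
Row 1: 11 + 15 + 0 + 1 − 4 + 21 = 44, so its missing entry is 66 − 44 = 22.
Column 7: 22 + 2 + 20 + 8 + 19 − 16 = 55, so its missing entry is 66 − 55 = 11.
Row 6: 8 + 9 + 19 − 4 + 2 + 11 = 45, so its missing entry is 66 − 45 = 21.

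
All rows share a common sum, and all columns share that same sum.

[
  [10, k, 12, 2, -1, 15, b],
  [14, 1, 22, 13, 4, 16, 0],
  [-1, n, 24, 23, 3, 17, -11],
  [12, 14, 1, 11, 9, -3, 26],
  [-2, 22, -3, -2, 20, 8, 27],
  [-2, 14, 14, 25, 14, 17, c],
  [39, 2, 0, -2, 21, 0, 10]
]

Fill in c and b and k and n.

Rows 2 and 4 both sum to 70, so that's the common total.
Row 3: -1 + 24 + 23 + 3 + 17 − 11 = 55, so its missing entry is 70 − 55 = 15.
Column 2: 1 + 15 + 14 + 22 + 14 + 2 = 68, so its missing entry is 70 − 68 = 2.
Row 6: -2 + 14 + 14 + 25 + 14 + 17 = 82, so its missing entry is 70 − 82 = -12.
Row 1: 10 + 2 + 12 + 2 − 1 + 15 = 40, so its missing entry is 70 − 40 = 30.

c = -12, b = 30, k = 2, n = 15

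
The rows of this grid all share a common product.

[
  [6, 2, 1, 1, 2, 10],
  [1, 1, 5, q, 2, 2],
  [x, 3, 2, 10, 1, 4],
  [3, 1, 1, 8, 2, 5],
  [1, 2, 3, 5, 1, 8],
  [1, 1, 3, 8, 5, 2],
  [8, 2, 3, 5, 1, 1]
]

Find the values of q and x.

Rows 1 and 6 each multiply to 240, so every row has product 240.
Row 2: 1×1×5×2×2 = 20, so the missing entry is 240 ÷ 20 = 12.
Row 3: 3×2×10×1×4 = 240, so the missing entry is 240 ÷ 240 = 1.

q = 12, x = 1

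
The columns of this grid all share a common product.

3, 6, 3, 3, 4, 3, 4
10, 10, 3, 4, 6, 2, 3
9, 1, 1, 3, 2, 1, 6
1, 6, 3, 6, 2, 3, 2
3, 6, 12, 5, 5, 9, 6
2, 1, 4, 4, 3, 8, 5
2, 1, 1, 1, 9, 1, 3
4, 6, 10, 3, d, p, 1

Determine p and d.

Columns 1 and 3 each multiply to 12960, so every column has product 12960.
Column 6: 3×2×1×3×9×8×1 = 1296, so the missing entry is 12960 ÷ 1296 = 10.
Column 5: 4×6×2×2×5×3×9 = 12960, so the missing entry is 12960 ÷ 12960 = 1.

p = 10, d = 1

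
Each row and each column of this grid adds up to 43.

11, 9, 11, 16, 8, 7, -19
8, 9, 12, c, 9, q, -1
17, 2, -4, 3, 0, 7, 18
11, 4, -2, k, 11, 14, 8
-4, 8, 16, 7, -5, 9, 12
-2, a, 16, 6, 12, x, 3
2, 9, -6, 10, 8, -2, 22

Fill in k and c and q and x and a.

The known cells in column 2 total 41, leaving 43 − 41 = 2 for the blank.
The known cells in row 6 total 37, leaving 43 − 37 = 6 for the blank.
The known cells in column 6 total 41, leaving 43 − 41 = 2 for the blank.
The known cells in row 4 total 46, leaving 43 − 46 = -3 for the blank.
The known cells in row 2 total 39, leaving 43 − 39 = 4 for the blank.

k = -3, c = 4, q = 2, x = 6, a = 2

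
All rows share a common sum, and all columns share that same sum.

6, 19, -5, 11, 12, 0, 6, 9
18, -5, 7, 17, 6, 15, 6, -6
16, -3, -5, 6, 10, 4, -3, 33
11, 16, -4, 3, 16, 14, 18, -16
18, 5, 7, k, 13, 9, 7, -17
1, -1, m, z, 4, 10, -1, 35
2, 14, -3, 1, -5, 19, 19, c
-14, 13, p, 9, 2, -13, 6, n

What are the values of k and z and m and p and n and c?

k = 16, z = -5, m = 15, p = 46, n = 9, c = 11

Rows 1 and 2 both sum to 58, so that's the common total.
Row 5: 18 + 5 + 7 + 13 + 9 + 7 − 17 = 42, so its missing entry is 58 − 42 = 16.
Row 7: 2 + 14 − 3 + 1 − 5 + 19 + 19 = 47, so its missing entry is 58 − 47 = 11.
Column 8: 9 − 6 + 33 − 16 − 17 + 35 + 11 = 49, so its missing entry is 58 − 49 = 9.
Row 8: -14 + 13 + 9 + 2 − 13 + 6 + 9 = 12, so its missing entry is 58 − 12 = 46.
Column 4: 11 + 17 + 6 + 3 + 16 + 1 + 9 = 63, so its missing entry is 58 − 63 = -5.
Row 6: 1 − 1 − 5 + 4 + 10 − 1 + 35 = 43, so its missing entry is 58 − 43 = 15.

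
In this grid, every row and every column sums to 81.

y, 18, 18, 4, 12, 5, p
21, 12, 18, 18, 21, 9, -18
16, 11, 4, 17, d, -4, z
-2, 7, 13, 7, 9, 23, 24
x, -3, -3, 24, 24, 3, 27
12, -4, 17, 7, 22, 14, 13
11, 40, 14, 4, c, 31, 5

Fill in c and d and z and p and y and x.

The known cells in row 5 total 72, leaving 81 − 72 = 9 for the blank.
The known cells in column 1 total 67, leaving 81 − 67 = 14 for the blank.
The known cells in row 7 total 105, leaving 81 − 105 = -24 for the blank.
The known cells in column 5 total 64, leaving 81 − 64 = 17 for the blank.
The known cells in row 1 total 71, leaving 81 − 71 = 10 for the blank.
The known cells in row 3 total 61, leaving 81 − 61 = 20 for the blank.

c = -24, d = 17, z = 20, p = 10, y = 14, x = 9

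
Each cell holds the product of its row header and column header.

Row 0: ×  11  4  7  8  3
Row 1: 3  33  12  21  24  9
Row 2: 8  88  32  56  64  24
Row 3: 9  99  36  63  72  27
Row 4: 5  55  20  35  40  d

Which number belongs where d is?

5 × 3 = 15.

15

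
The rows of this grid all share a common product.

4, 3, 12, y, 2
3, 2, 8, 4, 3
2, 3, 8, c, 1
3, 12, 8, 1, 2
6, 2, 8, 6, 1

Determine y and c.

y = 2, c = 12

Rows 2 and 5 each multiply to 576, so every row has product 576.
Row 1: 4×3×12×2 = 288, so the missing entry is 576 ÷ 288 = 2.
Row 3: 2×3×8×1 = 48, so the missing entry is 576 ÷ 48 = 12.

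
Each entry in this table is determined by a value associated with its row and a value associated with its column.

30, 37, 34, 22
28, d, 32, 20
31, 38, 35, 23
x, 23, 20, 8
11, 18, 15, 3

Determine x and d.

x = 16, d = 35

The difference between any two rows is the same in every column — this is an addition table with the headers hidden.
Row 4 minus row 1 is 8 − 22 = -14, so its entry in column 1 is 30 + (-14) = 16.
Row 2 minus row 1 is 20 − 22 = -2, so its entry in column 2 is 37 + (-2) = 35.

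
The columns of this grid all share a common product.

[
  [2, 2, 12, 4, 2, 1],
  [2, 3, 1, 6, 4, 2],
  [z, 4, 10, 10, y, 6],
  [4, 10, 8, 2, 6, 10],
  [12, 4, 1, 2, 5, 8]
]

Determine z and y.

Columns 4 and 6 each multiply to 960, so every column has product 960.
Column 1: 2×2×4×12 = 192, so the missing entry is 960 ÷ 192 = 5.
Column 5: 2×4×6×5 = 240, so the missing entry is 960 ÷ 240 = 4.

z = 5, y = 4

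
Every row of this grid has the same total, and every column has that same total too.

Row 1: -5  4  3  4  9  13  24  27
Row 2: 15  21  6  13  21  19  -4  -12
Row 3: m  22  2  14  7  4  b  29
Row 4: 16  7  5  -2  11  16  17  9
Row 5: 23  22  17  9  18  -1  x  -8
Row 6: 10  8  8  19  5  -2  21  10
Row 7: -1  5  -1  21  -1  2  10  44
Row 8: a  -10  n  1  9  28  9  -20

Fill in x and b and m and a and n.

x = -1, b = 3, m = -2, a = 23, n = 39

Rows 1 and 2 both sum to 79, so that's the common total.
The known cells in row 5 total 80, leaving 79 − 80 = -1 for the blank.
The known cells in column 7 total 76, leaving 79 − 76 = 3 for the blank.
The known cells in row 3 total 81, leaving 79 − 81 = -2 for the blank.
The known cells in column 1 total 56, leaving 79 − 56 = 23 for the blank.
The known cells in row 8 total 40, leaving 79 − 40 = 39 for the blank.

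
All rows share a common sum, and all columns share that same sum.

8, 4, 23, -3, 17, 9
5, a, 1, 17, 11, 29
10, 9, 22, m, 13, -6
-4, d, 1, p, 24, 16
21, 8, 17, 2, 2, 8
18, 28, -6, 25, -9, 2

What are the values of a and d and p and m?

Rows 1 and 5 both sum to 58, so that's the common total.
Row 2 has 5 + 1 + 17 + 11 + 29 = 63; the blank must be 58 − 63 = -5.
Column 2 has 4 − 5 + 9 + 8 + 28 = 44; the blank must be 58 − 44 = 14.
Row 4 has -4 + 14 + 1 + 24 + 16 = 51; the blank must be 58 − 51 = 7.
Row 3 has 10 + 9 + 22 + 13 − 6 = 48; the blank must be 58 − 48 = 10.

a = -5, d = 14, p = 7, m = 10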